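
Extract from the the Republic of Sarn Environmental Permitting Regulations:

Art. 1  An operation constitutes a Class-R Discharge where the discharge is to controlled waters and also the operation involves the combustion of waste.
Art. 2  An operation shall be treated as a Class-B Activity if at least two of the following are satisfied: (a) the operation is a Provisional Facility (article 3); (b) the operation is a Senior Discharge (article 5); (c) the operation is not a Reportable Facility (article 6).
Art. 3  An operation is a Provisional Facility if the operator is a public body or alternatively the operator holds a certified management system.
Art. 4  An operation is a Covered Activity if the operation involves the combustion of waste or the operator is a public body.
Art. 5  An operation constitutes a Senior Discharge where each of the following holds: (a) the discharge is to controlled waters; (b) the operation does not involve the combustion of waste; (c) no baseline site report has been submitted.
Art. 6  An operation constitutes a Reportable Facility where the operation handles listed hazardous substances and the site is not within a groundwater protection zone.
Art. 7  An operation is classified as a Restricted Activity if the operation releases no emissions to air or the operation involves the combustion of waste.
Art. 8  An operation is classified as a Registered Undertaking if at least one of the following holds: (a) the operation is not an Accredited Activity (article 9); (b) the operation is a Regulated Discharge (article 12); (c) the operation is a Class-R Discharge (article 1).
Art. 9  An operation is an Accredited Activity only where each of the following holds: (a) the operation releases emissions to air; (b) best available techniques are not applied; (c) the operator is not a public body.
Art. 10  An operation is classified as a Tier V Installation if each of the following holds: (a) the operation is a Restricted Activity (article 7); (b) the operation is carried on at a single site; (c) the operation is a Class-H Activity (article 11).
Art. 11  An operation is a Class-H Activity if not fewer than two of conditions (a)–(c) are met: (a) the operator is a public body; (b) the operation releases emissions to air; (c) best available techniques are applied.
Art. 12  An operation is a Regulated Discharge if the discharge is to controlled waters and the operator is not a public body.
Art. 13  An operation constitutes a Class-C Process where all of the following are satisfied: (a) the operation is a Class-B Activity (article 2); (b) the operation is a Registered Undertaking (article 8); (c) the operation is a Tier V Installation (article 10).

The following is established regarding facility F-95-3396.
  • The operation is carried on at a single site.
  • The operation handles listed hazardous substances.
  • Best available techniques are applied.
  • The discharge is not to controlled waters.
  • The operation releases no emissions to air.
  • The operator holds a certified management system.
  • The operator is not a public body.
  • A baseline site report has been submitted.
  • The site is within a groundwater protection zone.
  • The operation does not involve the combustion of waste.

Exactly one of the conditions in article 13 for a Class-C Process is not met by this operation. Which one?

Tier V Installation

article 3 — Provisional Facility: [the operator is a public body? no] OR [the operator holds a certified management system? yes] → satisfied.
article 5 — Senior Discharge: [the discharge is to controlled waters? no] AND [the operation does not involve the combustion of waste? yes] AND [no baseline site report has been submitted? no] → not satisfied.
article 6 — Reportable Facility: [the operation handles listed hazardous substances? yes] AND [the site is not within a groundwater protection zone? no] → not satisfied.
article 2 — Class-B Activity: Provisional Facility (article 3)? yes; Senior Discharge (article 5)? no; not a Reportable Facility (article 6)? yes — 2 of 3 hold (need ≥2) → satisfied.
article 9 — Accredited Activity: [the operation releases emissions to air? no] AND [best available techniques are not applied? no] AND [the operator is not a public body? yes] → not satisfied.
article 12 — Regulated Discharge: [the discharge is to controlled waters? no] AND [the operator is not a public body? yes] → not satisfied.
article 1 — Class-R Discharge: [the discharge is to controlled waters? no] AND [the operation involves the combustion of waste? no] → not satisfied.
article 8 — Registered Undertaking: [not an Accredited Activity (article 9)? yes] OR [Regulated Discharge (article 12)? no] OR [Class-R Discharge (article 1)? no] → satisfied.
article 7 — Restricted Activity: [the operation releases no emissions to air? yes] OR [the operation involves the combustion of waste? no] → satisfied.
article 11 — Class-H Activity: the operator is a public body? no; the operation releases emissions to air? no; best available techniques are applied? yes — 1 of 3 hold (need ≥2) → not satisfied.
article 10 — Tier V Installation: [Restricted Activity (article 7)? yes] AND [the operation is carried on at a single site? yes] AND [Class-H Activity (article 11)? no] → not satisfied.
article 13 — Class-C Process: [Class-B Activity (article 2)? yes] AND [Registered Undertaking (article 8)? yes] AND [Tier V Installation (article 10)? no] → not satisfied.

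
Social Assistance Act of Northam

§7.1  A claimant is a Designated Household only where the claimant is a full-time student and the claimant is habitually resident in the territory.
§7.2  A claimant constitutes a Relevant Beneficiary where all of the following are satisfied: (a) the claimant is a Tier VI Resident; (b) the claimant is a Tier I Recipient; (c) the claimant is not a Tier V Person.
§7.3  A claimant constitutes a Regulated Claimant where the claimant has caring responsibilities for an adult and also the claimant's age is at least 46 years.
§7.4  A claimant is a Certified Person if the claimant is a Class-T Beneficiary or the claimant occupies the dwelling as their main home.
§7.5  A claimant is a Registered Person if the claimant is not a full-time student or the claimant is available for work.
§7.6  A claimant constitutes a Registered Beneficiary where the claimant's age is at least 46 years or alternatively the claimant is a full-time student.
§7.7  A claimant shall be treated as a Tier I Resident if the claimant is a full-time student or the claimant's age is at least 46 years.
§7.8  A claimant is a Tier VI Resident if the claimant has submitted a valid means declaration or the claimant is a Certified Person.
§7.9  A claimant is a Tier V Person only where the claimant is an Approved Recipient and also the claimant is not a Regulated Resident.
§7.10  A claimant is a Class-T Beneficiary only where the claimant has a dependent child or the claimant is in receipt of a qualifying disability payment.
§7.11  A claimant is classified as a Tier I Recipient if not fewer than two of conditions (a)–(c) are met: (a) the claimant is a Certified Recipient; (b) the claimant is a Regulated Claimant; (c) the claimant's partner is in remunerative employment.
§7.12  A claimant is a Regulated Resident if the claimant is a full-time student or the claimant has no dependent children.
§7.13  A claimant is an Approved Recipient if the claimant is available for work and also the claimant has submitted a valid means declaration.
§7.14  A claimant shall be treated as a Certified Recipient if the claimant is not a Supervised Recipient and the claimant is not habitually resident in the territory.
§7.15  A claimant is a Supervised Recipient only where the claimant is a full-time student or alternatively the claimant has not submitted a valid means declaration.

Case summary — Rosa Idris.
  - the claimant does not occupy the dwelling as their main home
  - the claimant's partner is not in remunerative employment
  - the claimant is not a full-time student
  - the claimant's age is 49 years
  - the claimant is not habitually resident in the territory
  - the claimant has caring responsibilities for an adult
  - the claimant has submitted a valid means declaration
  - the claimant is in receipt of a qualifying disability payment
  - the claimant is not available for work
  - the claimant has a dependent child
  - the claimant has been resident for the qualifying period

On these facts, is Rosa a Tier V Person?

Under §7.13: the claimant is available for work? no; and the claimant has submitted a valid means declaration? yes. So the claimant is not an Approved Recipient.
Under §7.12: the claimant is a full-time student? no; or the claimant has no dependent children? no. So the claimant is not a Regulated Resident.
Under §7.9: Approved Recipient (§7.13)? no; and not a Regulated Resident (§7.12)? yes. So the claimant is not a Tier V Person.

No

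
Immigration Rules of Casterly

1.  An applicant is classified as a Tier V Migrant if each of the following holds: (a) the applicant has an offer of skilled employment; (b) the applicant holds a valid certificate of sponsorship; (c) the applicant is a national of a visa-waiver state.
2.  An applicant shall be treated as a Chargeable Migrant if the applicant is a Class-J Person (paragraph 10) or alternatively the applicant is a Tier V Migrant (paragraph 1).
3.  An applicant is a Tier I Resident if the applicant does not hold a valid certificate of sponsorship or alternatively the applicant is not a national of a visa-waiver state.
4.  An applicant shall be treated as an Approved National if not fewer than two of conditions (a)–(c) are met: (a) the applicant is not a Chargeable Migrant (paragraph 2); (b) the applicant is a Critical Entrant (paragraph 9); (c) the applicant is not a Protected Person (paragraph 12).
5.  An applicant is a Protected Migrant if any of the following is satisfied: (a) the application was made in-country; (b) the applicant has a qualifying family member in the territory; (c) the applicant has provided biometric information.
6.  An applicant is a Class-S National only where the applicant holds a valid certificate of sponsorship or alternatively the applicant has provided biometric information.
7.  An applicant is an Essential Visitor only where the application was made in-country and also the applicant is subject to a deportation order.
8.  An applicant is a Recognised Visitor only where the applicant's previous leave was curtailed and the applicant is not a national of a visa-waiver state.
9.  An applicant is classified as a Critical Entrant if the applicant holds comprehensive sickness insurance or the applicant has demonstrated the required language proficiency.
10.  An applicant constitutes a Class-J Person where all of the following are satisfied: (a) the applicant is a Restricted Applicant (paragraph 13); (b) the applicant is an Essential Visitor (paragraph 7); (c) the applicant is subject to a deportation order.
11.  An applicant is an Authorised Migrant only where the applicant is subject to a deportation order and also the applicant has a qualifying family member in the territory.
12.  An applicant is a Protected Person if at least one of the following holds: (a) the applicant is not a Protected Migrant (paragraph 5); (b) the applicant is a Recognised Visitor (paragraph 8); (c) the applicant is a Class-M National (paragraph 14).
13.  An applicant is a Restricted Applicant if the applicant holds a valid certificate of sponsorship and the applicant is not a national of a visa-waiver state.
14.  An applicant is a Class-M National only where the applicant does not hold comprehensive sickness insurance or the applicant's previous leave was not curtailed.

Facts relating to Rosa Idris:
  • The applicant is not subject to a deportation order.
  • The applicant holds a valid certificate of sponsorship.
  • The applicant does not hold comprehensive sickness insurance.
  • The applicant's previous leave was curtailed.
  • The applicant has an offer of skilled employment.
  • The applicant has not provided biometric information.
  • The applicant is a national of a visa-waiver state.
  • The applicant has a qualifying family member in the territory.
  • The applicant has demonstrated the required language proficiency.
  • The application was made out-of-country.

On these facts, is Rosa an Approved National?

Under paragraph 13: the applicant holds a valid certificate of sponsorship? yes; and the applicant is not a national of a visa-waiver state? no. So the applicant is not a Restricted Applicant.
Under paragraph 7: the application was made in-country? no; and the applicant is subject to a deportation order? no. So the applicant is not an Essential Visitor.
Under paragraph 10: Restricted Applicant (paragraph 13)? no; and Essential Visitor (paragraph 7)? no; and the applicant is subject to a deportation order? no. So the applicant is not a Class-J Person.
Under paragraph 1: the applicant has an offer of skilled employment? yes; and the applicant holds a valid certificate of sponsorship? yes; and the applicant is a national of a visa-waiver state? yes. So the applicant is a Tier V Migrant.
Under paragraph 2: Class-J Person (paragraph 10)? no; or Tier V Migrant (paragraph 1)? yes. So the applicant is a Chargeable Migrant.
Under paragraph 9: the applicant holds comprehensive sickness insurance? no; or the applicant has demonstrated the required language proficiency? yes. So the applicant is a Critical Entrant.
Under paragraph 5: the application was made in-country? no; or the applicant has a qualifying family member in the territory? yes; or the applicant has provided biometric information? no. So the applicant is a Protected Migrant.
Under paragraph 8: the applicant's previous leave was curtailed? yes; and the applicant is not a national of a visa-waiver state? no. So the applicant is not a Recognised Visitor.
Under paragraph 14: the applicant does not hold comprehensive sickness insurance? yes; or the applicant's previous leave was not curtailed? no. So the applicant is a Class-M National.
Under paragraph 12: not a Protected Migrant (paragraph 5)? no; or Recognised Visitor (paragraph 8)? no; or Class-M National (paragraph 14)? yes. So the applicant is a Protected Person.
Under paragraph 4: not a Chargeable Migrant (paragraph 2)? no; Critical Entrant (paragraph 9)? yes; not a Protected Person (paragraph 12)? no — 1 of 3 hold (need ≥2) → not satisfied.

No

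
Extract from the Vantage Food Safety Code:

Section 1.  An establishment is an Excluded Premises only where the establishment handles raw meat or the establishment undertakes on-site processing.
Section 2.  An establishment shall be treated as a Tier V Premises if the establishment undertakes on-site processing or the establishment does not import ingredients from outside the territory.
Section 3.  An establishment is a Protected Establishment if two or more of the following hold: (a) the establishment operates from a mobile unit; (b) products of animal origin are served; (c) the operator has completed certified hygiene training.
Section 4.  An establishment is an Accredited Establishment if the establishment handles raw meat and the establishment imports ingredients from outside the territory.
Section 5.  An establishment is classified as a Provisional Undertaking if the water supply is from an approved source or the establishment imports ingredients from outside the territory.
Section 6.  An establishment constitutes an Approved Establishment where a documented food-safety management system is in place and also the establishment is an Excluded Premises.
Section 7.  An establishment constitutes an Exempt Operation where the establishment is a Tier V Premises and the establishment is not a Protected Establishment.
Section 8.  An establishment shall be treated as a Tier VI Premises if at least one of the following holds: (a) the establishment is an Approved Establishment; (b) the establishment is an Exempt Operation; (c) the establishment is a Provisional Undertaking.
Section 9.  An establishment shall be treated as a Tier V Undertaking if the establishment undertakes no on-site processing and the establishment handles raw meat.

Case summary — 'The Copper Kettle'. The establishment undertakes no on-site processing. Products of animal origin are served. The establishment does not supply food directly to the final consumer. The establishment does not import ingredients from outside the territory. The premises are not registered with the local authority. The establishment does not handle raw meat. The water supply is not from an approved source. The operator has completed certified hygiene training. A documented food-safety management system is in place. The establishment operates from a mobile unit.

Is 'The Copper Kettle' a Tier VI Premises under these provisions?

section 1 — Excluded Premises: [the establishment handles raw meat? no] OR [the establishment undertakes on-site processing? no] → not satisfied.
section 6 — Approved Establishment: [a documented food-safety management system is in place? yes] AND [Excluded Premises (section 1)? no] → not satisfied.
section 2 — Tier V Premises: [the establishment undertakes on-site processing? no] OR [the establishment does not import ingredients from outside the territory? yes] → satisfied.
section 3 — Protected Establishment: the establishment operates from a mobile unit? yes; products of animal origin are served? yes; the operator has completed certified hygiene training? yes — 3 of 3 hold (need ≥2) → satisfied.
section 7 — Exempt Operation: [Tier V Premises (section 2)? yes] AND [not a Protected Establishment (section 3)? no] → not satisfied.
section 5 — Provisional Undertaking: [the water supply is from an approved source? no] OR [the establishment imports ingredients from outside the territory? no] → not satisfied.
section 8 — Tier VI Premises: [Approved Establishment (section 6)? no] OR [Exempt Operation (section 7)? no] OR [Provisional Undertaking (section 5)? no] → not satisfied.

No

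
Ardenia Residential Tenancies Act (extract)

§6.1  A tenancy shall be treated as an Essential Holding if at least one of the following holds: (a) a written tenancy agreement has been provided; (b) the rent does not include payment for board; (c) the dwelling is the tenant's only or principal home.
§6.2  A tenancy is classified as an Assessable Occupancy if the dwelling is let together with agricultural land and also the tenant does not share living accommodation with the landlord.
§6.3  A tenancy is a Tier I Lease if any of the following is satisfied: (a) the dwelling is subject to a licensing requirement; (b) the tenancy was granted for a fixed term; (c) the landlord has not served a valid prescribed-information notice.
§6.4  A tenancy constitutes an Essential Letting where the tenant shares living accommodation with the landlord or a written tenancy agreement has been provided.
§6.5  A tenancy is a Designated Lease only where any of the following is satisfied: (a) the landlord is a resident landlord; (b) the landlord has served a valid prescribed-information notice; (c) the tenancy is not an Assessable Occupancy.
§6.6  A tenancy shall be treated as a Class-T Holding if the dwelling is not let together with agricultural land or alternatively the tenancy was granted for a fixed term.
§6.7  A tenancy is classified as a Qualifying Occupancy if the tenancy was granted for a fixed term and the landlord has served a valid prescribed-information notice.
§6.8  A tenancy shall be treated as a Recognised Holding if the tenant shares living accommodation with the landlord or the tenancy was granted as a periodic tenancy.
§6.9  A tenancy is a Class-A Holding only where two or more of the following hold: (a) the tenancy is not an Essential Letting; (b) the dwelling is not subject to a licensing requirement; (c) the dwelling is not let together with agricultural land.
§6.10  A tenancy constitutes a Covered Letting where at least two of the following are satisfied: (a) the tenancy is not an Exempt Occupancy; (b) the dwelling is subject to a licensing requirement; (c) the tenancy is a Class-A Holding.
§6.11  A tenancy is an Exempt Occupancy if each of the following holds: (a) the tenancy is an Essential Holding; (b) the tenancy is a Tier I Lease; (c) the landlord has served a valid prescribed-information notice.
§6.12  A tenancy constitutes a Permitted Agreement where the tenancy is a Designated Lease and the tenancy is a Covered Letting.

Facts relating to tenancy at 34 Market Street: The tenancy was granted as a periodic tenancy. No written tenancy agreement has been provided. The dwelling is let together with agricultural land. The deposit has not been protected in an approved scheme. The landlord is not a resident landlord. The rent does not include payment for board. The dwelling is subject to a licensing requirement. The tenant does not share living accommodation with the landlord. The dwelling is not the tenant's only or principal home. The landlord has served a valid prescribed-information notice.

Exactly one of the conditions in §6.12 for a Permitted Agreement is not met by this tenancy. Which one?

§6.2 — Assessable Occupancy: [the dwelling is let together with agricultural land? yes] AND [the tenant does not share living accommodation with the landlord? yes] → satisfied.
§6.5 — Designated Lease: [the landlord is a resident landlord? no] OR [the landlord has served a valid prescribed-information notice? yes] OR [not an Assessable Occupancy (§6.2)? no] → satisfied.
§6.1 — Essential Holding: [a written tenancy agreement has been provided? no] OR [the rent does not include payment for board? yes] OR [the dwelling is the tenant's only or principal home? no] → satisfied.
§6.3 — Tier I Lease: [the dwelling is subject to a licensing requirement? yes] OR [the tenancy was granted for a fixed term? no] OR [the landlord has not served a valid prescribed-information notice? no] → satisfied.
§6.11 — Exempt Occupancy: [Essential Holding (§6.1)? yes] AND [Tier I Lease (§6.3)? yes] AND [the landlord has served a valid prescribed-information notice? yes] → satisfied.
§6.4 — Essential Letting: [the tenant shares living accommodation with the landlord? no] OR [a written tenancy agreement has been provided? no] → not satisfied.
§6.9 — Class-A Holding: not an Essential Letting (§6.4)? yes; the dwelling is not subject to a licensing requirement? no; the dwelling is not let together with agricultural land? no — 1 of 3 hold (need ≥2) → not satisfied.
§6.10 — Covered Letting: not an Exempt Occupancy (§6.11)? no; the dwelling is subject to a licensing requirement? yes; Class-A Holding (§6.9)? no — 1 of 3 hold (need ≥2) → not satisfied.
§6.12 — Permitted Agreement: [Designated Lease (§6.5)? yes] AND [Covered Letting (§6.10)? no] → not satisfied.

Covered Letting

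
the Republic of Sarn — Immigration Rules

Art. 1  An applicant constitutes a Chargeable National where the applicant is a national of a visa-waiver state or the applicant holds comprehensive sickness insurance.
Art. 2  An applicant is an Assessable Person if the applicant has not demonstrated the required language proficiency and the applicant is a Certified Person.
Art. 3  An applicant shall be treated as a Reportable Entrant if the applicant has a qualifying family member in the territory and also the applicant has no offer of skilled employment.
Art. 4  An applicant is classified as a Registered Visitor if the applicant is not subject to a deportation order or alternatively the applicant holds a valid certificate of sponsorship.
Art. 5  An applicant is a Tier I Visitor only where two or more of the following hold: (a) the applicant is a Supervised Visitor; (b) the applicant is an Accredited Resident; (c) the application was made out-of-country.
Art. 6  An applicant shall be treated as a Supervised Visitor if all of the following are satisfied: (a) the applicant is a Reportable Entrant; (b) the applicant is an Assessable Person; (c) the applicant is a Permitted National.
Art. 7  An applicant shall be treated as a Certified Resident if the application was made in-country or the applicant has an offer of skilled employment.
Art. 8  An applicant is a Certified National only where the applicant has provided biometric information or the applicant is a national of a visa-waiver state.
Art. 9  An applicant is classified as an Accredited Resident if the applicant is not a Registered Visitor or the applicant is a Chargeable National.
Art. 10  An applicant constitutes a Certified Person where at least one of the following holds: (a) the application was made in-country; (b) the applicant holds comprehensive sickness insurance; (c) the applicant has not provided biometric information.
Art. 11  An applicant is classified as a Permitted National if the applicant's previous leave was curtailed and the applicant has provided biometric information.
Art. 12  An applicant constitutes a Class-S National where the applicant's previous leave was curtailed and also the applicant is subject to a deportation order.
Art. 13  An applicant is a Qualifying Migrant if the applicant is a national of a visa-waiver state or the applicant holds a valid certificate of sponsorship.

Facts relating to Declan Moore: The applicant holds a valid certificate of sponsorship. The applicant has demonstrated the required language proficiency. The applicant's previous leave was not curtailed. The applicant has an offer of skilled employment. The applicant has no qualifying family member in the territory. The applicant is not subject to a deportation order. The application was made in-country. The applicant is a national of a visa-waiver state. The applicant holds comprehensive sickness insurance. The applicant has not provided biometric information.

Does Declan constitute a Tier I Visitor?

Under article 3: the applicant has a qualifying family member in the territory? no; and the applicant has no offer of skilled employment? no. So the applicant is not a Reportable Entrant.
Under article 10: the application was made in-country? yes; or the applicant holds comprehensive sickness insurance? yes; or the applicant has not provided biometric information? yes. So the applicant is a Certified Person.
Under article 2: the applicant has not demonstrated the required language proficiency? no; and Certified Person (article 10)? yes. So the applicant is not an Assessable Person.
Under article 11: the applicant's previous leave was curtailed? no; and the applicant has provided biometric information? no. So the applicant is not a Permitted National.
Under article 6: Reportable Entrant (article 3)? no; and Assessable Person (article 2)? no; and Permitted National (article 11)? no. So the applicant is not a Supervised Visitor.
Under article 4: the applicant is not subject to a deportation order? yes; or the applicant holds a valid certificate of sponsorship? yes. So the applicant is a Registered Visitor.
Under article 1: the applicant is a national of a visa-waiver state? yes; or the applicant holds comprehensive sickness insurance? yes. So the applicant is a Chargeable National.
Under article 9: not a Registered Visitor (article 4)? no; or Chargeable National (article 1)? yes. So the applicant is an Accredited Resident.
Under article 5: Supervised Visitor (article 6)? no; Accredited Resident (article 9)? yes; the application was made out-of-country? no — 1 of 3 hold (need ≥2) → not satisfied.

No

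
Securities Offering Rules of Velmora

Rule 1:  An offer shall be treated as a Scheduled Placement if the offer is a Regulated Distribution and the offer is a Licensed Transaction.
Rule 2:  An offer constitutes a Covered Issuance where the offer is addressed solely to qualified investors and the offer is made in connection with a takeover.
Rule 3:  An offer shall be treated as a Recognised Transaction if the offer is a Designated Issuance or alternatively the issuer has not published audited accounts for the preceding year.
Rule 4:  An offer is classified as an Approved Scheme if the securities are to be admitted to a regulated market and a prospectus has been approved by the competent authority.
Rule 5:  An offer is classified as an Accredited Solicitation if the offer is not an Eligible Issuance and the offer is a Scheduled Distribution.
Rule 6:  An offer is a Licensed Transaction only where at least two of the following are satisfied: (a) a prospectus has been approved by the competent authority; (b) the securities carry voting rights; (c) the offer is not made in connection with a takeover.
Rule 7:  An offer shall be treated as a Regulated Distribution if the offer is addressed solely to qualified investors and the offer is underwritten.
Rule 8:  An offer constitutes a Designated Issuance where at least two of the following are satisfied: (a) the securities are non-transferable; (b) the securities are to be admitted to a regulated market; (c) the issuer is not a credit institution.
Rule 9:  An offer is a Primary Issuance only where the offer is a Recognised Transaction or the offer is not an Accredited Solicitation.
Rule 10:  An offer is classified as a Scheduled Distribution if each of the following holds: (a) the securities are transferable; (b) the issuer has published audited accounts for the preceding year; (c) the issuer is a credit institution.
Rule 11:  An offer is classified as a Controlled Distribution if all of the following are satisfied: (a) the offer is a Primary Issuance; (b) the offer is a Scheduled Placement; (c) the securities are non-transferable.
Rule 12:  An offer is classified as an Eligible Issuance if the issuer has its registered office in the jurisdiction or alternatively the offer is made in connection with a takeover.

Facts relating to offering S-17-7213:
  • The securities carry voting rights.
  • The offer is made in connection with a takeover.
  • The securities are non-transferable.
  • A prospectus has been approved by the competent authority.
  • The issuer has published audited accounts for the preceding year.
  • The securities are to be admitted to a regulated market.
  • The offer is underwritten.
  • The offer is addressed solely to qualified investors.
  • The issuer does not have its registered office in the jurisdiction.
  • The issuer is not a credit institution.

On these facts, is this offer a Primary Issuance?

rule 8 — Designated Issuance: the securities are non-transferable? yes; the securities are to be admitted to a regulated market? yes; the issuer is not a credit institution? yes — 3 of 3 hold (need ≥2) → satisfied.
rule 3 — Recognised Transaction: [Designated Issuance (rule 8)? yes] OR [the issuer has not published audited accounts for the preceding year? no] → satisfied.
rule 12 — Eligible Issuance: [the issuer has its registered office in the jurisdiction? no] OR [the offer is made in connection with a takeover? yes] → satisfied.
rule 10 — Scheduled Distribution: [the securities are transferable? no] AND [the issuer has published audited accounts for the preceding year? yes] AND [the issuer is a credit institution? no] → not satisfied.
rule 5 — Accredited Solicitation: [not an Eligible Issuance (rule 12)? no] AND [Scheduled Distribution (rule 10)? no] → not satisfied.
rule 9 — Primary Issuance: [Recognised Transaction (rule 3)? yes] OR [not an Accredited Solicitation (rule 5)? yes] → satisfied.

Yes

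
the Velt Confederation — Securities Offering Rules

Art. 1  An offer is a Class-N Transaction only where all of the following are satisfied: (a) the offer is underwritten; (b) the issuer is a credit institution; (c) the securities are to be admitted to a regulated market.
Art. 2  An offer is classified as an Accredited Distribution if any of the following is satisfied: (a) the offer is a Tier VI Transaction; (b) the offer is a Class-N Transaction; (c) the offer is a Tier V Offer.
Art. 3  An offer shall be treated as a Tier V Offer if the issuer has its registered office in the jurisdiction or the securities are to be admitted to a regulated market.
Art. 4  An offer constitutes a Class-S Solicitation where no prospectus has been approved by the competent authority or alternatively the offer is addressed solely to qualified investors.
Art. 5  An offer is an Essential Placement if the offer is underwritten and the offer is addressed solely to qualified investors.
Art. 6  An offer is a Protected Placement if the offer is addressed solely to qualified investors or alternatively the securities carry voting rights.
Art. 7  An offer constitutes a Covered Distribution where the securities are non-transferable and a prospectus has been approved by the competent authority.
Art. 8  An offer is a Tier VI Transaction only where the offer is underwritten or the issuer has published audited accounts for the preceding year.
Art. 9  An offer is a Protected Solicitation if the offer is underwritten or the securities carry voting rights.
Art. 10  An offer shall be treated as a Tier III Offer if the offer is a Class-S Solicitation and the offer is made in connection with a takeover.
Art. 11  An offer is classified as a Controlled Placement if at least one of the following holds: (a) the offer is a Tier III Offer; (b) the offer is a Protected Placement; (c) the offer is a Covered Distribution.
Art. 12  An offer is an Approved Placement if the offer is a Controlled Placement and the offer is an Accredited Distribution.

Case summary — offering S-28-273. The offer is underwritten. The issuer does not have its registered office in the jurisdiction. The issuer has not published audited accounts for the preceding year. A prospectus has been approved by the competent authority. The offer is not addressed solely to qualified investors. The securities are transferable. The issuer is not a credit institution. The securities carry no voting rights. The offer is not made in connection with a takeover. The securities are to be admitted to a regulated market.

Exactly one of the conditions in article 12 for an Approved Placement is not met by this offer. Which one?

article 4 — Class-S Solicitation: [no prospectus has been approved by the competent authority? no] OR [the offer is addressed solely to qualified investors? no] → not satisfied.
article 10 — Tier III Offer: [Class-S Solicitation (article 4)? no] AND [the offer is made in connection with a takeover? no] → not satisfied.
article 6 — Protected Placement: [the offer is addressed solely to qualified investors? no] OR [the securities carry voting rights? no] → not satisfied.
article 7 — Covered Distribution: [the securities are non-transferable? no] AND [a prospectus has been approved by the competent authority? yes] → not satisfied.
article 11 — Controlled Placement: [Tier III Offer (article 10)? no] OR [Protected Placement (article 6)? no] OR [Covered Distribution (article 7)? no] → not satisfied.
article 8 — Tier VI Transaction: [the offer is underwritten? yes] OR [the issuer has published audited accounts for the preceding year? no] → satisfied.
article 1 — Class-N Transaction: [the offer is underwritten? yes] AND [the issuer is a credit institution? no] AND [the securities are to be admitted to a regulated market? yes] → not satisfied.
article 3 — Tier V Offer: [the issuer has its registered office in the jurisdiction? no] OR [the securities are to be admitted to a regulated market? yes] → satisfied.
article 2 — Accredited Distribution: [Tier VI Transaction (article 8)? yes] OR [Class-N Transaction (article 1)? no] OR [Tier V Offer (article 3)? yes] → satisfied.
article 12 — Approved Placement: [Controlled Placement (article 11)? no] AND [Accredited Distribution (article 2)? yes] → not satisfied.

Controlled Placement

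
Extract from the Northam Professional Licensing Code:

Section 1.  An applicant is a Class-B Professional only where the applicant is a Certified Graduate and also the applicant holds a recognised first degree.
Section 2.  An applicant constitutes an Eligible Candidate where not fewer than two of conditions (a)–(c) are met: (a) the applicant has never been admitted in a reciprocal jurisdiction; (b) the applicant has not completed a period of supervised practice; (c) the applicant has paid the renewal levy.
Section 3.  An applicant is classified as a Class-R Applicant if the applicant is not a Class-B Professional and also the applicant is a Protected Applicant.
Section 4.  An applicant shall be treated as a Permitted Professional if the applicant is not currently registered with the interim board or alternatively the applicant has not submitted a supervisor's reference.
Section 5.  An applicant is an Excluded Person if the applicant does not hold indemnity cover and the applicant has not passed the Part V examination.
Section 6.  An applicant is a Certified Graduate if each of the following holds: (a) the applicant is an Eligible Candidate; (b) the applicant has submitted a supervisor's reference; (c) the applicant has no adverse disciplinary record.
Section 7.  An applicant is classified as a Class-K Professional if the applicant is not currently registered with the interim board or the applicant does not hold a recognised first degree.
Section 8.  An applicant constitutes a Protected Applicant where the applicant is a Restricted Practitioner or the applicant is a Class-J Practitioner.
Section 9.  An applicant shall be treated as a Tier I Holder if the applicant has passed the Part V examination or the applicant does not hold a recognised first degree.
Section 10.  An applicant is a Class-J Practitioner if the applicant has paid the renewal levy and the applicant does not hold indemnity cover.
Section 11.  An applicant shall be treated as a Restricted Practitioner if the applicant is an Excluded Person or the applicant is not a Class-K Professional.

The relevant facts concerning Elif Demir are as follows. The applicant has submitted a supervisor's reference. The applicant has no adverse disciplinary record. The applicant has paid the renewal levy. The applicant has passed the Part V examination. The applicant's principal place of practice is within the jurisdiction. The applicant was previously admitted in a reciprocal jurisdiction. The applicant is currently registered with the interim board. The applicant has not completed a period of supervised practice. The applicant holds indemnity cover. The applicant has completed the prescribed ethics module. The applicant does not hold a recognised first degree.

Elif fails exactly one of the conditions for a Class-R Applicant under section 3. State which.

Protected Applicant

section 2 — Eligible Candidate: the applicant has never been admitted in a reciprocal jurisdiction? no; the applicant has not completed a period of supervised practice? yes; the applicant has paid the renewal levy? yes — 2 of 3 hold (need ≥2) → satisfied.
section 6 — Certified Graduate: [Eligible Candidate (section 2)? yes] AND [the applicant has submitted a supervisor's reference? yes] AND [the applicant has no adverse disciplinary record? yes] → satisfied.
section 1 — Class-B Professional: [Certified Graduate (section 6)? yes] AND [the applicant holds a recognised first degree? no] → not satisfied.
section 5 — Excluded Person: [the applicant does not hold indemnity cover? no] AND [the applicant has not passed the Part V examination? no] → not satisfied.
section 7 — Class-K Professional: [the applicant is not currently registered with the interim board? no] OR [the applicant does not hold a recognised first degree? yes] → satisfied.
section 11 — Restricted Practitioner: [Excluded Person (section 5)? no] OR [not a Class-K Professional (section 7)? no] → not satisfied.
section 10 — Class-J Practitioner: [the applicant has paid the renewal levy? yes] AND [the applicant does not hold indemnity cover? no] → not satisfied.
section 8 — Protected Applicant: [Restricted Practitioner (section 11)? no] OR [Class-J Practitioner (section 10)? no] → not satisfied.
section 3 — Class-R Applicant: [not a Class-B Professional (section 1)? yes] AND [Protected Applicant (section 8)? no] → not satisfied.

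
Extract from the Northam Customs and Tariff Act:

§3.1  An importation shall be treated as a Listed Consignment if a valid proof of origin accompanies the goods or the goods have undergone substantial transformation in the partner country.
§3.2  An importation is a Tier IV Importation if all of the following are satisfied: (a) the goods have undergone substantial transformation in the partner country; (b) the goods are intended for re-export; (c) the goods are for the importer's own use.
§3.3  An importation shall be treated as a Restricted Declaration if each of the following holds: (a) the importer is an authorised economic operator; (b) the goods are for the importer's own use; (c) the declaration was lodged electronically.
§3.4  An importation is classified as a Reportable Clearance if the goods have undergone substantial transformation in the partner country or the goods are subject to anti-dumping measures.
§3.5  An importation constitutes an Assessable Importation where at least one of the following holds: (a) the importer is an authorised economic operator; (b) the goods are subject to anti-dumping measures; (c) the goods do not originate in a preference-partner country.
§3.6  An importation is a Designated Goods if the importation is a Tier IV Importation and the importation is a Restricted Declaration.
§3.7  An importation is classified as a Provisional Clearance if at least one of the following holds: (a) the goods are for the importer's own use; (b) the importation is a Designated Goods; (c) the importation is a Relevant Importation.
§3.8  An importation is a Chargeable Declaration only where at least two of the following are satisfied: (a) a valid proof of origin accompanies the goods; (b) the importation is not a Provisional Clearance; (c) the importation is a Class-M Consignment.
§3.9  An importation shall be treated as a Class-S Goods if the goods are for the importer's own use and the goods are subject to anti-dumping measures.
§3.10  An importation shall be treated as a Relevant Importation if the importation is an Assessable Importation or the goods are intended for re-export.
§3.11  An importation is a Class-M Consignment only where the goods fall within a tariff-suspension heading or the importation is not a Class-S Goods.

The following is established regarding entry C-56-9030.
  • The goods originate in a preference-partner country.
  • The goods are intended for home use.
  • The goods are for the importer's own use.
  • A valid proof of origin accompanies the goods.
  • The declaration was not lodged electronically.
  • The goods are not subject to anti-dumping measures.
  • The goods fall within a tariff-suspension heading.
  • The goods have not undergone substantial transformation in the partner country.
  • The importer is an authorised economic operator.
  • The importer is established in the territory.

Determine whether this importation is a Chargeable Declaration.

§3.2 — Tier IV Importation: [the goods have undergone substantial transformation in the partner country? no] AND [the goods are intended for re-export? no] AND [the goods are for the importer's own use? yes] → not satisfied.
§3.3 — Restricted Declaration: [the importer is an authorised economic operator? yes] AND [the goods are for the importer's own use? yes] AND [the declaration was lodged electronically? no] → not satisfied.
§3.6 — Designated Goods: [Tier IV Importation (§3.2)? no] AND [Restricted Declaration (§3.3)? no] → not satisfied.
§3.5 — Assessable Importation: [the importer is an authorised economic operator? yes] OR [the goods are subject to anti-dumping measures? no] OR [the goods do not originate in a preference-partner country? no] → satisfied.
§3.10 — Relevant Importation: [Assessable Importation (§3.5)? yes] OR [the goods are intended for re-export? no] → satisfied.
§3.7 — Provisional Clearance: [the goods are for the importer's own use? yes] OR [Designated Goods (§3.6)? no] OR [Relevant Importation (§3.10)? yes] → satisfied.
§3.9 — Class-S Goods: [the goods are for the importer's own use? yes] AND [the goods are subject to anti-dumping measures? no] → not satisfied.
§3.11 — Class-M Consignment: [the goods fall within a tariff-suspension heading? yes] OR [not a Class-S Goods (§3.9)? yes] → satisfied.
§3.8 — Chargeable Declaration: a valid proof of origin accompanies the goods? yes; not a Provisional Clearance (§3.7)? no; Class-M Consignment (§3.11)? yes — 2 of 3 hold (need ≥2) → satisfied.

Yes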